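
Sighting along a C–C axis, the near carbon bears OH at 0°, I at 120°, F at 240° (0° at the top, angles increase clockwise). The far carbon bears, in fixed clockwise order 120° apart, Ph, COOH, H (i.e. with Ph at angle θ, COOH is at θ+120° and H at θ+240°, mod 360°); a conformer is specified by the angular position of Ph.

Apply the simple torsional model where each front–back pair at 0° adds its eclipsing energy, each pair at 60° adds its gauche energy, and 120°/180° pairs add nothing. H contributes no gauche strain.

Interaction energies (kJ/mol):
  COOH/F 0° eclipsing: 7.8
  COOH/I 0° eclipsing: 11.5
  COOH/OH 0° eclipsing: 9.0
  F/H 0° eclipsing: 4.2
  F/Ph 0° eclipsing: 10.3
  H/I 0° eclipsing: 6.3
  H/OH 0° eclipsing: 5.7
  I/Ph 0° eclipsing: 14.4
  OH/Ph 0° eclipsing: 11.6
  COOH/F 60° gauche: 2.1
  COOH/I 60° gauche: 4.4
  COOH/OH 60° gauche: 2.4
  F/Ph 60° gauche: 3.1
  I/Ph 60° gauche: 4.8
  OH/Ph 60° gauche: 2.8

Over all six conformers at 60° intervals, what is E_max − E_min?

15.5 kJ/mol

Ph at 0° is eclipsed. OH at 0° is eclipsed with Ph at 0° (11.6); I at 120° is eclipsed with COOH at 120° (11.5); F at 240° is eclipsed with H at 240° (4.2). Total 27.3 kJ/mol.
Ph at 60° is staggered. OH at 0° is gauche with Ph at 60° (2.8); I at 120° is gauche with Ph at 60° (4.8); I at 120° is gauche with COOH at 180° (4.4); F at 240° is gauche with COOH at 180° (2.1). Total 14.1 kJ/mol.
Ph at 120° is eclipsed. OH at 0° is eclipsed with H at 0° (5.7); I at 120° is eclipsed with Ph at 120° (14.4); F at 240° is eclipsed with COOH at 240° (7.8). Total 27.9 kJ/mol.
Ph at 180° is staggered. OH at 0° is gauche with COOH at 300° (2.4); I at 120° is gauche with Ph at 180° (4.8); F at 240° is gauche with Ph at 180° (3.1); F at 240° is gauche with COOH at 300° (2.1). Total 12.4 kJ/mol.
Ph at 240° is eclipsed. OH at 0° is eclipsed with COOH at 0° (9.0); I at 120° is eclipsed with H at 120° (6.3); F at 240° is eclipsed with Ph at 240° (10.3). Total 25.6 kJ/mol.
Ph at 300° is staggered. OH at 0° is gauche with Ph at 300° (2.8); OH at 0° is gauche with COOH at 60° (2.4); I at 120° is gauche with COOH at 60° (4.4); F at 240° is gauche with Ph at 300° (3.1). Total 12.7 kJ/mol.
Max at 120° (27.9 kJ/mol), min at 180° (12.4 kJ/mol); barrier = 15.5 kJ/mol.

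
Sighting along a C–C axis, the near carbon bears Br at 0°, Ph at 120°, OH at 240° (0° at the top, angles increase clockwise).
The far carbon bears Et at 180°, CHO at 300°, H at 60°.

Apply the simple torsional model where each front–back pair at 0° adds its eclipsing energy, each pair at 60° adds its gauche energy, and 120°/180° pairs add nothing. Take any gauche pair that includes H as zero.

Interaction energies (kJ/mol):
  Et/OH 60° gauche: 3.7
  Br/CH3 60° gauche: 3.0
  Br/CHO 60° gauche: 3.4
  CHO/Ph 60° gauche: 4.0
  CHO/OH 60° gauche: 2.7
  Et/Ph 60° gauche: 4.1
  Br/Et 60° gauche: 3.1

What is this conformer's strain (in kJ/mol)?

This conformer (staggered): Br(0°)/CHO(300°) gauche 3.4; Ph(120°)/Et(180°) gauche 4.1; OH(240°)/Et(180°) gauche 3.7; OH(240°)/CHO(300°) gauche 2.7 → 13.9 kJ/mol.

13.9 kJ/mol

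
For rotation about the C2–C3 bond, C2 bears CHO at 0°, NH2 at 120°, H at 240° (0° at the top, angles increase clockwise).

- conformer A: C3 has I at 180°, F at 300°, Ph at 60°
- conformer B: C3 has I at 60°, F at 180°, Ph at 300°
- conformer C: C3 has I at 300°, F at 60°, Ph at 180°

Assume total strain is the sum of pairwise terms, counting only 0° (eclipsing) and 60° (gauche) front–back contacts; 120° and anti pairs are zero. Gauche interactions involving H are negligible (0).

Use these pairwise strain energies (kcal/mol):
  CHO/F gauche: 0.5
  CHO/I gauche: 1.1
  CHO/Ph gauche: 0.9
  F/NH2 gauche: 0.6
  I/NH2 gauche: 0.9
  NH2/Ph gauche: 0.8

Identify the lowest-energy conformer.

C

A (staggered): CHO(0°)/F(300°) gauche 0.5; CHO(0°)/Ph(60°) gauche 0.9; NH2(120°)/I(180°) gauche 0.9; NH2(120°)/Ph(60°) gauche 0.8 → 3.1 kcal/mol.
B (staggered): CHO(0°)/I(60°) gauche 1.1; CHO(0°)/Ph(300°) gauche 0.9; NH2(120°)/I(60°) gauche 0.9; NH2(120°)/F(180°) gauche 0.6 → 3.5 kcal/mol.
C (staggered): CHO(0°)/I(300°) gauche 1.1; CHO(0°)/F(60°) gauche 0.5; NH2(120°)/F(60°) gauche 0.6; NH2(120°)/Ph(180°) gauche 0.8 → 3.0 kcal/mol.
C has the lowest total (3.0 kcal/mol).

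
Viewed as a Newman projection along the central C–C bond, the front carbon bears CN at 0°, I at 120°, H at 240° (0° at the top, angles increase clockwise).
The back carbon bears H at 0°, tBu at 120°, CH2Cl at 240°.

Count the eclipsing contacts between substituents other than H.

Non-H eclipsing pairs: I(120°)/tBu(120°) — 1 interaction.

1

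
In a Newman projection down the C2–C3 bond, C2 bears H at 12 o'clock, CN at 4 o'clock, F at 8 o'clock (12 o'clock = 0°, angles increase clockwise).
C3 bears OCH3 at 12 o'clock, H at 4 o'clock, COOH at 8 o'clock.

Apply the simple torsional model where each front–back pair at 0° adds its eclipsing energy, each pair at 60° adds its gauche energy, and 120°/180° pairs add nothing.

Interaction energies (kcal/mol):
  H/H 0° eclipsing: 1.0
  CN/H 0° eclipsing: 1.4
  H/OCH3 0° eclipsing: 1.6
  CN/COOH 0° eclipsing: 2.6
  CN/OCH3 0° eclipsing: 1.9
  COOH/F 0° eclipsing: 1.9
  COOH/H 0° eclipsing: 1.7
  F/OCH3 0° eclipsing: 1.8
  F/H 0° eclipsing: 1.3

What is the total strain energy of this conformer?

This conformer is eclipsed. H at 0° is eclipsed with OCH3 at 0° (1.6); CN at 120° is eclipsed with H at 120° (1.4); F at 240° is eclipsed with COOH at 240° (1.9). Total 4.9 kcal/mol.

4.9 kcal/mol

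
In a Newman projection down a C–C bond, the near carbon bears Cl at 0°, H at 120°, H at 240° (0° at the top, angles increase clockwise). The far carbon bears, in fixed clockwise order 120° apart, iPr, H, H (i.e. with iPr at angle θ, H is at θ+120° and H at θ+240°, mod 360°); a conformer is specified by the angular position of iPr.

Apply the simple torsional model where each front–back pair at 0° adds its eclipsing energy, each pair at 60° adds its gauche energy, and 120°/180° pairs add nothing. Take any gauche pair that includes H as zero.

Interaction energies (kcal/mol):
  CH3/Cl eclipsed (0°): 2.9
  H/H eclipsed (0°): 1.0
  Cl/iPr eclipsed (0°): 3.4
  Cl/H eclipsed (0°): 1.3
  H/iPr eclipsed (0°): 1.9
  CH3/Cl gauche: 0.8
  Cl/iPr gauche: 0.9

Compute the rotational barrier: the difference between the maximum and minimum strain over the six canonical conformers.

iPr at 0° is eclipsed. Cl at 0° is eclipsed with iPr at 0° (3.4); H at 120° is eclipsed with H at 120° (1.0); H at 240° is eclipsed with H at 240° (1.0). Total 5.4 kcal/mol.
iPr at 60° is staggered. Cl at 0° is gauche with iPr at 60° (0.9). Total 0.9 kcal/mol.
iPr at 120° is eclipsed. Cl at 0° is eclipsed with H at 0° (1.3); H at 120° is eclipsed with iPr at 120° (1.9); H at 240° is eclipsed with H at 240° (1.0). Total 4.2 kcal/mol.
iPr at 180° (staggered): no non-H gauche contacts → 0.0 kcal/mol.
iPr at 240° is eclipsed. Cl at 0° is eclipsed with H at 0° (1.3); H at 120° is eclipsed with H at 120° (1.0); H at 240° is eclipsed with iPr at 240° (1.9). Total 4.2 kcal/mol.
iPr at 300° is staggered. Cl at 0° is gauche with iPr at 300° (0.9). Total 0.9 kcal/mol.
Max at 0° (5.4 kcal/mol), min at 180° (0.0 kcal/mol); barrier = 5.4 kcal/mol.

5.4 kcal/mol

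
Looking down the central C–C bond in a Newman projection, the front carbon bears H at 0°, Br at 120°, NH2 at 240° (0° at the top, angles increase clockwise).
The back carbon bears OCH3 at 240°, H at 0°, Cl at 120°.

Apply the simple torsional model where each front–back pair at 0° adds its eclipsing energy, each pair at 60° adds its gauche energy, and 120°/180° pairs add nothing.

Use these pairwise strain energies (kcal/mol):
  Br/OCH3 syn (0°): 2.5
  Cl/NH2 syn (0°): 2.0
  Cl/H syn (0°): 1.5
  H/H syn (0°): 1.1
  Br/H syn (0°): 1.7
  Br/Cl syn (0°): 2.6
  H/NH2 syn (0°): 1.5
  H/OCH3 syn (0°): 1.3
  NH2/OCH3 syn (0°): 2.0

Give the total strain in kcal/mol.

5.7 kcal/mol

This conformer (eclipsed): H(0°)/H(0°) eclipsed 1.1; Br(120°)/Cl(120°) eclipsed 2.6; NH2(240°)/OCH3(240°) eclipsed 2.0 → 5.7 kcal/mol.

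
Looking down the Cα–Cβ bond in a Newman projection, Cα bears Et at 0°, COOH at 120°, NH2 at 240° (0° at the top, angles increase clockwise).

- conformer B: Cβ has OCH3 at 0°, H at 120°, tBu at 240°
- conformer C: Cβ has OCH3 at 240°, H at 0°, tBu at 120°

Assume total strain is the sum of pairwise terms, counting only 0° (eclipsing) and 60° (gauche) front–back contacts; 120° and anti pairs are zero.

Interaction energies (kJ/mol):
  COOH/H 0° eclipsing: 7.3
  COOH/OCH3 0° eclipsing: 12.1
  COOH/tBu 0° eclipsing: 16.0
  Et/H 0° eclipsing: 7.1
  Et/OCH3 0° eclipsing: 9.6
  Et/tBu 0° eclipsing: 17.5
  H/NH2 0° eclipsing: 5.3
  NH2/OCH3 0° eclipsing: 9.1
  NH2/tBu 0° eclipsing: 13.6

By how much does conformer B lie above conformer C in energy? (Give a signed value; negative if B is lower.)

B (eclipsed): Et(0°)/OCH3(0°) eclipsed 9.6; COOH(120°)/H(120°) eclipsed 7.3; NH2(240°)/tBu(240°) eclipsed 13.6 → 30.5 kJ/mol.
C (eclipsed): Et(0°)/H(0°) eclipsed 7.1; COOH(120°)/tBu(120°) eclipsed 16.0; NH2(240°)/OCH3(240°) eclipsed 9.1 → 32.2 kJ/mol.
E(B) − E(C) = 30.5 − 32.2 = -1.7 kJ/mol.

-1.7 kJ/mol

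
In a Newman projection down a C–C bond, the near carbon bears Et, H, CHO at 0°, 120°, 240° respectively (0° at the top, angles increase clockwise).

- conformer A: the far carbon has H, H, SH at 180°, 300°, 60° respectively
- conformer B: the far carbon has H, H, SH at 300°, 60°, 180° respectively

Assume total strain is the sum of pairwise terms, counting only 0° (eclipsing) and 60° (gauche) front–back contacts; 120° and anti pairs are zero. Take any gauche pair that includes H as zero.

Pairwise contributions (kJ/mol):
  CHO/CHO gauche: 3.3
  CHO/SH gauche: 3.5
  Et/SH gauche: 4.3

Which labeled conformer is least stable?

A (staggered): Et(0°)/SH(60°) gauche 4.3 → 4.3 kJ/mol.
B (staggered): CHO(240°)/SH(180°) gauche 3.5 → 3.5 kJ/mol.
A has the highest total (4.3 kJ/mol).

A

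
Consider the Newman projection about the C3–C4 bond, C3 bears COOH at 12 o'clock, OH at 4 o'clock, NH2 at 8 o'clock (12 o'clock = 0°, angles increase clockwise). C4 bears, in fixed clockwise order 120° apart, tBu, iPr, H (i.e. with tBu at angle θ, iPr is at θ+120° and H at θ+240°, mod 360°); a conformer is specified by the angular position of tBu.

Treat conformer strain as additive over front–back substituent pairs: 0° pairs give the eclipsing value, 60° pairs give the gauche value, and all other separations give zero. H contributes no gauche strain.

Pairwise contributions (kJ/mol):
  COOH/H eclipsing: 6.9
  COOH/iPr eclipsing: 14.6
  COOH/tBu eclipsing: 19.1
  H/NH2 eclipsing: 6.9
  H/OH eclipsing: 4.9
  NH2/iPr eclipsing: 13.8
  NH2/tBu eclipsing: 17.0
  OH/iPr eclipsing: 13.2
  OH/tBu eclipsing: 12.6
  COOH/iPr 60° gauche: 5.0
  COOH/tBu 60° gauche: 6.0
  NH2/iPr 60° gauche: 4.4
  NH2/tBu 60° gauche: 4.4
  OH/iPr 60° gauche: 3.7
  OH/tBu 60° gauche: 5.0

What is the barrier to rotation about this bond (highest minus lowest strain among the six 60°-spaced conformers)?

tBu at 0° (eclipsed): COOH(0°)/tBu(0°) eclipsed 19.1; OH(120°)/iPr(120°) eclipsed 13.2; NH2(240°)/H(240°) eclipsed 6.9 → 39.2 kJ/mol.
tBu at 60° (staggered): COOH(0°)/tBu(60°) gauche 6.0; OH(120°)/tBu(60°) gauche 5.0; OH(120°)/iPr(180°) gauche 3.7; NH2(240°)/iPr(180°) gauche 4.4 → 19.1 kJ/mol.
tBu at 120° (eclipsed): COOH(0°)/H(0°) eclipsed 6.9; OH(120°)/tBu(120°) eclipsed 12.6; NH2(240°)/iPr(240°) eclipsed 13.8 → 33.3 kJ/mol.
tBu at 180° (staggered): COOH(0°)/iPr(300°) gauche 5.0; OH(120°)/tBu(180°) gauche 5.0; NH2(240°)/tBu(180°) gauche 4.4; NH2(240°)/iPr(300°) gauche 4.4 → 18.8 kJ/mol.
tBu at 240° (eclipsed): COOH(0°)/iPr(0°) eclipsed 14.6; OH(120°)/H(120°) eclipsed 4.9; NH2(240°)/tBu(240°) eclipsed 17.0 → 36.5 kJ/mol.
tBu at 300° (staggered): COOH(0°)/tBu(300°) gauche 6.0; COOH(0°)/iPr(60°) gauche 5.0; OH(120°)/iPr(60°) gauche 3.7; NH2(240°)/tBu(300°) gauche 4.4 → 19.1 kJ/mol.
Max at 0° (39.2 kJ/mol), min at 180° (18.8 kJ/mol); barrier = 20.4 kJ/mol.

20.4 kJ/mol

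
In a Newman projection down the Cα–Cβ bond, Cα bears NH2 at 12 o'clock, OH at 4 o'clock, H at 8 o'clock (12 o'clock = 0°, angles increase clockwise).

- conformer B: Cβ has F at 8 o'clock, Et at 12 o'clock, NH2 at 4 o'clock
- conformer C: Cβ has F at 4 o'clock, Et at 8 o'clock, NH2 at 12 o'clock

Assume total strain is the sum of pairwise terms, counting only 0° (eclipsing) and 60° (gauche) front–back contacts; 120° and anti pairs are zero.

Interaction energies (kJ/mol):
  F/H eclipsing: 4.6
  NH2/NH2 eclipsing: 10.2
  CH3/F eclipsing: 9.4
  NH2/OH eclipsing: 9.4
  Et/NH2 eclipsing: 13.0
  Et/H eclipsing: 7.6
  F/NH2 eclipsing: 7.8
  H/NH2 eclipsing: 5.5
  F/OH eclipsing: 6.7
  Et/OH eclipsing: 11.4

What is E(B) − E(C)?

+2.5 kJ/mol

B is eclipsed. NH2 at 0° is eclipsed with Et at 0° (13.0); OH at 120° is eclipsed with NH2 at 120° (9.4); H at 240° is eclipsed with F at 240° (4.6). Total 27.0 kJ/mol.
C is eclipsed. NH2 at 0° is eclipsed with NH2 at 0° (10.2); OH at 120° is eclipsed with F at 120° (6.7); H at 240° is eclipsed with Et at 240° (7.6). Total 24.5 kJ/mol.
E(B) − E(C) = 27.0 − 24.5 = +2.5 kJ/mol.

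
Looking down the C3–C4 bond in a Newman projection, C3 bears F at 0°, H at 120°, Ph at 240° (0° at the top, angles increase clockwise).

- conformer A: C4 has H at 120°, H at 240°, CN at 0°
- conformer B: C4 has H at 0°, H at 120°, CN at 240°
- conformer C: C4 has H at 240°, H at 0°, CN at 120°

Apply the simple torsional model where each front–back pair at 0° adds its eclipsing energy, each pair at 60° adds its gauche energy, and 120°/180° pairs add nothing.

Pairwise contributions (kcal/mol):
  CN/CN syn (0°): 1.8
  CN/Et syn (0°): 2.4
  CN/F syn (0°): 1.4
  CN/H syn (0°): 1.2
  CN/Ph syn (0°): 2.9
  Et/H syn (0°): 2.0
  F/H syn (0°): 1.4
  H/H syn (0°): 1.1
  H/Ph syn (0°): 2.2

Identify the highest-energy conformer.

B

A is eclipsed. F at 0° is eclipsed with CN at 0° (1.4); H at 120° is eclipsed with H at 120° (1.1); Ph at 240° is eclipsed with H at 240° (2.2). Total 4.7 kcal/mol.
B is eclipsed. F at 0° is eclipsed with H at 0° (1.4); H at 120° is eclipsed with H at 120° (1.1); Ph at 240° is eclipsed with CN at 240° (2.9). Total 5.4 kcal/mol.
C is eclipsed. F at 0° is eclipsed with H at 0° (1.4); H at 120° is eclipsed with CN at 120° (1.2); Ph at 240° is eclipsed with H at 240° (2.2). Total 4.8 kcal/mol.
B has the highest total (5.4 kcal/mol).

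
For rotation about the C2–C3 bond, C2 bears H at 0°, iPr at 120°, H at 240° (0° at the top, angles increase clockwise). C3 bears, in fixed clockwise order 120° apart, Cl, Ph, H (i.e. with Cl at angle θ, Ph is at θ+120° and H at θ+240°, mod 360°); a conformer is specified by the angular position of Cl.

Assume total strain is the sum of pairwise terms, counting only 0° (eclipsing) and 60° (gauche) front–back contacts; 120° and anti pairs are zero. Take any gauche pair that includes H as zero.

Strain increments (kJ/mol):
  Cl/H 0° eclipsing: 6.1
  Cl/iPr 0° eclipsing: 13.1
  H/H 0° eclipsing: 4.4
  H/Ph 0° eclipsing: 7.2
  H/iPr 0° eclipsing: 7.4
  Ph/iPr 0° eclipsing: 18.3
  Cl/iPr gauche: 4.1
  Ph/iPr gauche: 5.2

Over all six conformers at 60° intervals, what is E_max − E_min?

24.7 kJ/mol

Cl at 0° (eclipsed): H–Cl eclipsed, iPr–Ph eclipsed, H–H eclipsed; 6.1 + 18.3 + 4.4 = 28.8 kJ/mol.
Cl at 60° (staggered): iPr–Cl gauche, iPr–Ph gauche; 4.1 + 5.2 = 9.3 kJ/mol.
Cl at 120° (eclipsed): H–H eclipsed, iPr–Cl eclipsed, H–Ph eclipsed; 4.4 + 13.1 + 7.2 = 24.7 kJ/mol.
Cl at 180° (staggered): iPr–Cl gauche; 4.1 = 4.1 kJ/mol.
Cl at 240° (eclipsed): H–Ph eclipsed, iPr–H eclipsed, H–Cl eclipsed; 7.2 + 7.4 + 6.1 = 20.7 kJ/mol.
Cl at 300° (staggered): iPr–Ph gauche; 5.2 = 5.2 kJ/mol.
Max at 0° (28.8 kJ/mol), min at 180° (4.1 kJ/mol); barrier = 24.7 kJ/mol.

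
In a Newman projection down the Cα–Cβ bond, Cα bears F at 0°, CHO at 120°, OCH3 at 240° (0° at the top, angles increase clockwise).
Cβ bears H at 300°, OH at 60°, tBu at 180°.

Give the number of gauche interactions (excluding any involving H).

4

Non-H gauche pairs: F(0°)/OH(60°); CHO(120°)/OH(60°); CHO(120°)/tBu(180°); OCH3(240°)/tBu(180°) — 4 interactions.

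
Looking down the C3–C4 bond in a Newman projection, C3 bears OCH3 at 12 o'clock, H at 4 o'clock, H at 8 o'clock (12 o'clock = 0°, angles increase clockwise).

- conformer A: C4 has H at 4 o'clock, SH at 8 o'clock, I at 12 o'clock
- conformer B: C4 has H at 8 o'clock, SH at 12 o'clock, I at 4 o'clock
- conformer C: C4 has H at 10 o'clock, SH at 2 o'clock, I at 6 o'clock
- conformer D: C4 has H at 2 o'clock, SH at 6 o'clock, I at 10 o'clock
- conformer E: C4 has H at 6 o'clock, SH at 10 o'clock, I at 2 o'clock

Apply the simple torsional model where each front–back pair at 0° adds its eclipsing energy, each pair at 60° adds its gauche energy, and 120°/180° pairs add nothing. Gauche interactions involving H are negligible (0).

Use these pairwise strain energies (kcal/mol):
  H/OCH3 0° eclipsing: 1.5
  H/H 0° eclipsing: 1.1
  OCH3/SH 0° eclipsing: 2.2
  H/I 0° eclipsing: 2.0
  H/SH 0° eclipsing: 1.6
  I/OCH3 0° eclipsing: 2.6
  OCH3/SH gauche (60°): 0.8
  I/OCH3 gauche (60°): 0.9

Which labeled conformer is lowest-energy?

A (eclipsed): OCH3–I eclipsed, H–H eclipsed, H–SH eclipsed; 2.6 + 1.1 + 1.6 = 5.3 kcal/mol.
B (eclipsed): OCH3–SH eclipsed, H–I eclipsed, H–H eclipsed; 2.2 + 2.0 + 1.1 = 5.3 kcal/mol.
C (staggered): OCH3–SH gauche; 0.8 = 0.8 kcal/mol.
D (staggered): OCH3–I gauche; 0.9 = 0.9 kcal/mol.
E (staggered): OCH3–SH gauche, OCH3–I gauche; 0.8 + 0.9 = 1.7 kcal/mol.
C has the lowest total (0.8 kcal/mol).

C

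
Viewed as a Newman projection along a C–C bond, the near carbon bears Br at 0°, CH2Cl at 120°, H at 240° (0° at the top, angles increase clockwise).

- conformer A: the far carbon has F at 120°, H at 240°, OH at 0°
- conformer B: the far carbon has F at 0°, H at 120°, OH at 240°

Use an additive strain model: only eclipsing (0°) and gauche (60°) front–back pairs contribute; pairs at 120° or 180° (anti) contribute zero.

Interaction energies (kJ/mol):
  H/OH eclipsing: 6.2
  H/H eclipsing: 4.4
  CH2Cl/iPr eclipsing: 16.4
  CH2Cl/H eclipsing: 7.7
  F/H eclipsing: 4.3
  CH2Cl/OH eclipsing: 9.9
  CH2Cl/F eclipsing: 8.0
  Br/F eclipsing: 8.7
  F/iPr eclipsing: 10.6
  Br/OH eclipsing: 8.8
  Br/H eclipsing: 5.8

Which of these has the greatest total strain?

B

A (eclipsed): Br–OH eclipsed, CH2Cl–F eclipsed, H–H eclipsed; 8.8 + 8.0 + 4.4 = 21.2 kJ/mol.
B (eclipsed): Br–F eclipsed, CH2Cl–H eclipsed, H–OH eclipsed; 8.7 + 7.7 + 6.2 = 22.6 kJ/mol.
B has the highest total (22.6 kJ/mol).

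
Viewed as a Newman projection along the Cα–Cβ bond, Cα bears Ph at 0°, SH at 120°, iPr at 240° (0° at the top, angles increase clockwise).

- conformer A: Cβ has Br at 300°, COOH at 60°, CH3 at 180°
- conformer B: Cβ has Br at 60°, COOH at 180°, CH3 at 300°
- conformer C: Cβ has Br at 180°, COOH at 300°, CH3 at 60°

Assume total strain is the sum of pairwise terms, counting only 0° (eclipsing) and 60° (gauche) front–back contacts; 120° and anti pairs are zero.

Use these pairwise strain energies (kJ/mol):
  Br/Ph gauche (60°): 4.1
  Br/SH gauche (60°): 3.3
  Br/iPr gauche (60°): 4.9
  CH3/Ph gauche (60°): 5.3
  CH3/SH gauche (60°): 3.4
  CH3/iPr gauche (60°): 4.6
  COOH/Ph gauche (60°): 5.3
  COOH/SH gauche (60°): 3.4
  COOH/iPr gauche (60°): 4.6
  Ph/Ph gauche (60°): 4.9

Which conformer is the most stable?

A (staggered): Ph–Br gauche, Ph–COOH gauche, SH–COOH gauche, SH–CH3 gauche, iPr–Br gauche, iPr–CH3 gauche; 4.1 + 5.3 + 3.4 + 3.4 + 4.9 + 4.6 = 25.7 kJ/mol.
B (staggered): Ph–Br gauche, Ph–CH3 gauche, SH–Br gauche, SH–COOH gauche, iPr–COOH gauche, iPr–CH3 gauche; 4.1 + 5.3 + 3.3 + 3.4 + 4.6 + 4.6 = 25.3 kJ/mol.
C (staggered): Ph–COOH gauche, Ph–CH3 gauche, SH–Br gauche, SH–CH3 gauche, iPr–Br gauche, iPr–COOH gauche; 5.3 + 5.3 + 3.3 + 3.4 + 4.9 + 4.6 = 26.8 kJ/mol.
B has the lowest total (25.3 kJ/mol).

B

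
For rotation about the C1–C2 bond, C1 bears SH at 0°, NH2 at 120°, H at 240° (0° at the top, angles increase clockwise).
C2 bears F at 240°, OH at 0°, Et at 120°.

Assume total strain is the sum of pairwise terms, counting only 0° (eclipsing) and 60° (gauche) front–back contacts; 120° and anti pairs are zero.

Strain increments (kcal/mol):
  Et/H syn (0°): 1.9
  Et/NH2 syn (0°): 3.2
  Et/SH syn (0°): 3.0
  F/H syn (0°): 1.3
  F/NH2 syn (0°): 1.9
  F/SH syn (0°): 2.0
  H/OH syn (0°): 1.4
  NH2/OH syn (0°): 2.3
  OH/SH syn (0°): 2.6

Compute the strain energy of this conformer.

7.1 kcal/mol

This conformer is eclipsed. SH at 0° is eclipsed with OH at 0° (2.6); NH2 at 120° is eclipsed with Et at 120° (3.2); H at 240° is eclipsed with F at 240° (1.3). Total 7.1 kcal/mol.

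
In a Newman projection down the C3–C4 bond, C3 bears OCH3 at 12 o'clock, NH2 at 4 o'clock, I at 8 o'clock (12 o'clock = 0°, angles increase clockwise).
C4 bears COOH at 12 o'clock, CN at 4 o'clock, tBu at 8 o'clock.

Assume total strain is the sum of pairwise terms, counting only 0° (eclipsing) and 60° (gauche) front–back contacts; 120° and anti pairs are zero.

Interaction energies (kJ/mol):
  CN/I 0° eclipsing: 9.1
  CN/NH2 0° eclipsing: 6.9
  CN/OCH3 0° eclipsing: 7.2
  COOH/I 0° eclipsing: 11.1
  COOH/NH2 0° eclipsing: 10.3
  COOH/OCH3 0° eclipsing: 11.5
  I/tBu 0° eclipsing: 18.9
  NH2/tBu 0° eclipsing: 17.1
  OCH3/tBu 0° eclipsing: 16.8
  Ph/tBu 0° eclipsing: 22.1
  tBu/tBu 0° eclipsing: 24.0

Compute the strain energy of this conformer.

37.3 kJ/mol

This conformer (eclipsed): OCH3(0°)/COOH(0°) eclipsed 11.5; NH2(120°)/CN(120°) eclipsed 6.9; I(240°)/tBu(240°) eclipsed 18.9 → 37.3 kJ/mol.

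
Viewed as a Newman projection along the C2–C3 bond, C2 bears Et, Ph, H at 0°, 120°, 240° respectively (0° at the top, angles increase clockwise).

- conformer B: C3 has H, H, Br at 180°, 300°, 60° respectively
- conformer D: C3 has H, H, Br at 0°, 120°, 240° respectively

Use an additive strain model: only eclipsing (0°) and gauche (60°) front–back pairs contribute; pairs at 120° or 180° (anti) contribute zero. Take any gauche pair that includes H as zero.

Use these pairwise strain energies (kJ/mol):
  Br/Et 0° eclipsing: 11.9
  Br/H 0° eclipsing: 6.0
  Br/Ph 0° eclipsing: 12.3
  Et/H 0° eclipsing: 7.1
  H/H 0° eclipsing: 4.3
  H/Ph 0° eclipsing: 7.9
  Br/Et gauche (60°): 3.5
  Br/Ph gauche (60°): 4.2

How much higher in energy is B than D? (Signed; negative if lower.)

-13.3 kJ/mol

B is staggered. Et at 0° is gauche with Br at 60° (3.5); Ph at 120° is gauche with Br at 60° (4.2). Total 7.7 kJ/mol.
D is eclipsed. Et at 0° is eclipsed with H at 0° (7.1); Ph at 120° is eclipsed with H at 120° (7.9); H at 240° is eclipsed with Br at 240° (6.0). Total 21.0 kJ/mol.
E(B) − E(D) = 7.7 − 21.0 = -13.3 kJ/mol.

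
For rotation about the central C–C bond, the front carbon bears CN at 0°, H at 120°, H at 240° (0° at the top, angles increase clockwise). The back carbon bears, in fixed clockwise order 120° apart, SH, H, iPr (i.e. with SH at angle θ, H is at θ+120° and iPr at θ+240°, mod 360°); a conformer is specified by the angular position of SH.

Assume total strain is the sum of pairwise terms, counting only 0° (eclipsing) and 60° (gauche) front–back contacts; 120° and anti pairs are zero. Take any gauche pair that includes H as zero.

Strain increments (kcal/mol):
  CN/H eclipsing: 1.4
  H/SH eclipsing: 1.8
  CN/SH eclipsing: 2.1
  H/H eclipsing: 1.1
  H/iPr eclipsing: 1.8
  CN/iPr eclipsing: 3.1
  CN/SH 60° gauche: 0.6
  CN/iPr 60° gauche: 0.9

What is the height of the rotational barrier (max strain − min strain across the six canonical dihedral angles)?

5.4 kcal/mol

SH at 0° (eclipsed): CN–SH eclipsed, H–H eclipsed, H–iPr eclipsed; 2.1 + 1.1 + 1.8 = 5.0 kcal/mol.
SH at 60° (staggered): CN–SH gauche, CN–iPr gauche; 0.6 + 0.9 = 1.5 kcal/mol.
SH at 120° (eclipsed): CN–iPr eclipsed, H–SH eclipsed, H–H eclipsed; 3.1 + 1.8 + 1.1 = 6.0 kcal/mol.
SH at 180° (staggered): CN–iPr gauche; 0.9 = 0.9 kcal/mol.
SH at 240° (eclipsed): CN–H eclipsed, H–iPr eclipsed, H–SH eclipsed; 1.4 + 1.8 + 1.8 = 5.0 kcal/mol.
SH at 300° (staggered): CN–SH gauche; 0.6 = 0.6 kcal/mol.
Max at 120° (6.0 kcal/mol), min at 300° (0.6 kcal/mol); barrier = 5.4 kcal/mol.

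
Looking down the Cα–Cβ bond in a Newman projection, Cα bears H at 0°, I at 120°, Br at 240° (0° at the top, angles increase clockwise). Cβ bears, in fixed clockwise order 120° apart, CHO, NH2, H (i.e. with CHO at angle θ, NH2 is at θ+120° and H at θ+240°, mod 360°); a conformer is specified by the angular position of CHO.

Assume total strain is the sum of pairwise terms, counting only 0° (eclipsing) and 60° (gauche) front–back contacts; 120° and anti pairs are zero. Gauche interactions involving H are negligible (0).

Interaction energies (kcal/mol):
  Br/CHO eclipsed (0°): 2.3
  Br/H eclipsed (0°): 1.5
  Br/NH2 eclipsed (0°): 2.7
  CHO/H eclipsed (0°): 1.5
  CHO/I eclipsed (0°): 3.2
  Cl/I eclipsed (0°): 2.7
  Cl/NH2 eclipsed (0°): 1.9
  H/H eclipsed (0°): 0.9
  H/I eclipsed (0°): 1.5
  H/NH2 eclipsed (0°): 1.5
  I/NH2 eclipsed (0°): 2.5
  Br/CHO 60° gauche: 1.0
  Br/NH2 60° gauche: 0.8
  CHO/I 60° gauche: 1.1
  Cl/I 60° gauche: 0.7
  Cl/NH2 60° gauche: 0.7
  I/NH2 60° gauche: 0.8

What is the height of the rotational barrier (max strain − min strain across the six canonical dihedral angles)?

5.0 kcal/mol

CHO at 0° (eclipsed): H(0°)/CHO(0°) eclipsed 1.5; I(120°)/NH2(120°) eclipsed 2.5; Br(240°)/H(240°) eclipsed 1.5 → 5.5 kcal/mol.
CHO at 60° (staggered): I(120°)/CHO(60°) gauche 1.1; I(120°)/NH2(180°) gauche 0.8; Br(240°)/NH2(180°) gauche 0.8 → 2.7 kcal/mol.
CHO at 120° (eclipsed): H(0°)/H(0°) eclipsed 0.9; I(120°)/CHO(120°) eclipsed 3.2; Br(240°)/NH2(240°) eclipsed 2.7 → 6.8 kcal/mol.
CHO at 180° (staggered): I(120°)/CHO(180°) gauche 1.1; Br(240°)/CHO(180°) gauche 1.0; Br(240°)/NH2(300°) gauche 0.8 → 2.9 kcal/mol.
CHO at 240° (eclipsed): H(0°)/NH2(0°) eclipsed 1.5; I(120°)/H(120°) eclipsed 1.5; Br(240°)/CHO(240°) eclipsed 2.3 → 5.3 kcal/mol.
CHO at 300° (staggered): I(120°)/NH2(60°) gauche 0.8; Br(240°)/CHO(300°) gauche 1.0 → 1.8 kcal/mol.
Max at 120° (6.8 kcal/mol), min at 300° (1.8 kcal/mol); barrier = 5.0 kcal/mol.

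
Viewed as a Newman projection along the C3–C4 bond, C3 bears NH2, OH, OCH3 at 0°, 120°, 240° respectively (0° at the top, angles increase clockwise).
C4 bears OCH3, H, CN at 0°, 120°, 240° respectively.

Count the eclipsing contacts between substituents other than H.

Non-H eclipsing pairs: NH2(0°)/OCH3(0°); OCH3(240°)/CN(240°) — 2 interactions.

2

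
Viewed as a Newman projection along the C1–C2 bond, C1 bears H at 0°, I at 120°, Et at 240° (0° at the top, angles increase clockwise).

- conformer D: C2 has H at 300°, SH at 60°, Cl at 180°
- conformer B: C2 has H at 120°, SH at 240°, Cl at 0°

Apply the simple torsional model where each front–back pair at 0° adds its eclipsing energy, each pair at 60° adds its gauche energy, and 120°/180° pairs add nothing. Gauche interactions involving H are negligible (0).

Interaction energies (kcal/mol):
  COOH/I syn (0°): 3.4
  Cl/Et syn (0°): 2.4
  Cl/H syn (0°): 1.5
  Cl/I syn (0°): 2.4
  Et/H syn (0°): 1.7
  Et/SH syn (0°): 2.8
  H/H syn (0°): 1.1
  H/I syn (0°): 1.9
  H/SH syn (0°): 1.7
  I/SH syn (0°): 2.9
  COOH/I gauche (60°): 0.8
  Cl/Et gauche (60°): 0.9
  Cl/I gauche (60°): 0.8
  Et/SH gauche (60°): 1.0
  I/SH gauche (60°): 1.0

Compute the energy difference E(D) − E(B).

-3.5 kcal/mol

D is staggered. I at 120° is gauche with SH at 60° (1.0); I at 120° is gauche with Cl at 180° (0.8); Et at 240° is gauche with Cl at 180° (0.9). Total 2.7 kcal/mol.
B is eclipsed. H at 0° is eclipsed with Cl at 0° (1.5); I at 120° is eclipsed with H at 120° (1.9); Et at 240° is eclipsed with SH at 240° (2.8). Total 6.2 kcal/mol.
E(D) − E(B) = 2.7 − 6.2 = -3.5 kcal/mol.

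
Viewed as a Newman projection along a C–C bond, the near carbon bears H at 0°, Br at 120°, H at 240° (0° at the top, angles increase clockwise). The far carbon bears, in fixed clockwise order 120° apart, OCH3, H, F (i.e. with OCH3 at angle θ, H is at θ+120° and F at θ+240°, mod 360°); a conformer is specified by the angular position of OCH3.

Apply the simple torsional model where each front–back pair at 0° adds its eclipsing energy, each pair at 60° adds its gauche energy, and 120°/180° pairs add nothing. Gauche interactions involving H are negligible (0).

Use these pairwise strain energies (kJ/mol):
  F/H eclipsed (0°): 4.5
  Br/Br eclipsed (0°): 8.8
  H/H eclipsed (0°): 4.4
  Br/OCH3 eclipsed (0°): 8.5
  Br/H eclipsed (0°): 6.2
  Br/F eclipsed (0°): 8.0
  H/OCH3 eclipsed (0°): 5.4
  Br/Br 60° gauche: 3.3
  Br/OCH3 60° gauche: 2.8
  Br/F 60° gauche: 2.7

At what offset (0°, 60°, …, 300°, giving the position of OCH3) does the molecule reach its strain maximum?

240°

OCH3 at 0° (eclipsed): H–OCH3 eclipsed, Br–H eclipsed, H–F eclipsed; 5.4 + 6.2 + 4.5 = 16.1 kJ/mol.
OCH3 at 60° (staggered): Br–OCH3 gauche; 2.8 = 2.8 kJ/mol.
OCH3 at 120° (eclipsed): H–F eclipsed, Br–OCH3 eclipsed, H–H eclipsed; 4.5 + 8.5 + 4.4 = 17.4 kJ/mol.
OCH3 at 180° (staggered): Br–OCH3 gauche, Br–F gauche; 2.8 + 2.7 = 5.5 kJ/mol.
OCH3 at 240° (eclipsed): H–H eclipsed, Br–F eclipsed, H–OCH3 eclipsed; 4.4 + 8.0 + 5.4 = 17.8 kJ/mol.
OCH3 at 300° (staggered): Br–F gauche; 2.7 = 2.7 kJ/mol.
The maximum (17.8 kJ/mol) occurs with OCH3 at 240°.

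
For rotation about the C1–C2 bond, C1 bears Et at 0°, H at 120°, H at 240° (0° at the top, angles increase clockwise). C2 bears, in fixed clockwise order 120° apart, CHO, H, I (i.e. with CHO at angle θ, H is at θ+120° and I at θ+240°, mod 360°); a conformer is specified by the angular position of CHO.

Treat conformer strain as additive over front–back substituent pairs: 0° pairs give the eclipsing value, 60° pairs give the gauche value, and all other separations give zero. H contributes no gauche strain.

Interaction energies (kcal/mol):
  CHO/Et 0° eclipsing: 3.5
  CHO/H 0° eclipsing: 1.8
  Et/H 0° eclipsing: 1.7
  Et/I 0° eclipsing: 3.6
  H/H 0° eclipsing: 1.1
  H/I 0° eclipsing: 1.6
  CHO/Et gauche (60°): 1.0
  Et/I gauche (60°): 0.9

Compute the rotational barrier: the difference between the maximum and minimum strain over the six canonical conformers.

CHO at 0° is eclipsed. Et at 0° is eclipsed with CHO at 0° (3.5); H at 120° is eclipsed with H at 120° (1.1); H at 240° is eclipsed with I at 240° (1.6). Total 6.2 kcal/mol.
CHO at 60° is staggered. Et at 0° is gauche with CHO at 60° (1.0); Et at 0° is gauche with I at 300° (0.9). Total 1.9 kcal/mol.
CHO at 120° is eclipsed. Et at 0° is eclipsed with I at 0° (3.6); H at 120° is eclipsed with CHO at 120° (1.8); H at 240° is eclipsed with H at 240° (1.1). Total 6.5 kcal/mol.
CHO at 180° is staggered. Et at 0° is gauche with I at 60° (0.9). Total 0.9 kcal/mol.
CHO at 240° is eclipsed. Et at 0° is eclipsed with H at 0° (1.7); H at 120° is eclipsed with I at 120° (1.6); H at 240° is eclipsed with CHO at 240° (1.8). Total 5.1 kcal/mol.
CHO at 300° is staggered. Et at 0° is gauche with CHO at 300° (1.0). Total 1.0 kcal/mol.
Max at 120° (6.5 kcal/mol), min at 180° (0.9 kcal/mol); barrier = 5.6 kcal/mol.

5.6 kcal/mol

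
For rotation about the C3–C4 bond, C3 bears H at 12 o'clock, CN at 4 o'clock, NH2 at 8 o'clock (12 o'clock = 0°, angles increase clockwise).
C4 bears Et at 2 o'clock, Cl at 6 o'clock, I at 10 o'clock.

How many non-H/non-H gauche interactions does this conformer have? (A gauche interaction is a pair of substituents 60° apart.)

4

Non-H gauche pairs: CN(120°)/Et(60°); CN(120°)/Cl(180°); NH2(240°)/Cl(180°); NH2(240°)/I(300°) — 4 interactions.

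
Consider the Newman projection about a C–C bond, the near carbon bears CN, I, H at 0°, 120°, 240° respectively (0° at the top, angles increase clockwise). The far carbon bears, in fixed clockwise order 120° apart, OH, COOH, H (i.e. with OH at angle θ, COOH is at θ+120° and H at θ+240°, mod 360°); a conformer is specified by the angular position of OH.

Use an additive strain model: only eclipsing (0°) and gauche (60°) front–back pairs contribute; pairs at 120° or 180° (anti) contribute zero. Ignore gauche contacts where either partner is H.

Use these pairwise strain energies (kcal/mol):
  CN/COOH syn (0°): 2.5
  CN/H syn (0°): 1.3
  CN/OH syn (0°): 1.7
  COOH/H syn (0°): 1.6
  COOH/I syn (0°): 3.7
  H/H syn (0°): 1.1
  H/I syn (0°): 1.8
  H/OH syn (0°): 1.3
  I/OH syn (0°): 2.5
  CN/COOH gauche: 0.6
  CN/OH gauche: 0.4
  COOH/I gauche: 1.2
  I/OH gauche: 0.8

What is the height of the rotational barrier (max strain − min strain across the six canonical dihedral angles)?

OH at 0° (eclipsed): CN–OH eclipsed, I–COOH eclipsed, H–H eclipsed; 1.7 + 3.7 + 1.1 = 6.5 kcal/mol.
OH at 60° (staggered): CN–OH gauche, I–OH gauche, I–COOH gauche; 0.4 + 0.8 + 1.2 = 2.4 kcal/mol.
OH at 120° (eclipsed): CN–H eclipsed, I–OH eclipsed, H–COOH eclipsed; 1.3 + 2.5 + 1.6 = 5.4 kcal/mol.
OH at 180° (staggered): CN–COOH gauche, I–OH gauche; 0.6 + 0.8 = 1.4 kcal/mol.
OH at 240° (eclipsed): CN–COOH eclipsed, I–H eclipsed, H–OH eclipsed; 2.5 + 1.8 + 1.3 = 5.6 kcal/mol.
OH at 300° (staggered): CN–OH gauche, CN–COOH gauche, I–COOH gauche; 0.4 + 0.6 + 1.2 = 2.2 kcal/mol.
Max at 0° (6.5 kcal/mol), min at 180° (1.4 kcal/mol); barrier = 5.1 kcal/mol.

5.1 kcal/mol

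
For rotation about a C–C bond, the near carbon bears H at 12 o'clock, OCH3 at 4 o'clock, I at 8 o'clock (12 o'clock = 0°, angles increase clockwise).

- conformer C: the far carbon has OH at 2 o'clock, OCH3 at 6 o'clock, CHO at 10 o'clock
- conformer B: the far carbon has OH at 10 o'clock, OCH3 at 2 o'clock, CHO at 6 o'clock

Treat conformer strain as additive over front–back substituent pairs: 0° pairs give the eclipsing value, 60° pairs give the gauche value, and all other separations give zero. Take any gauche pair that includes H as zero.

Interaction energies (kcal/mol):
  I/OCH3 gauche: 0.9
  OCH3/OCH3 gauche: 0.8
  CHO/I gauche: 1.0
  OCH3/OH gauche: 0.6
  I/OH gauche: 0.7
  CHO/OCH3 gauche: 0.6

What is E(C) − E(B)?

+0.2 kcal/mol

C (staggered): OCH3–OH gauche, OCH3–OCH3 gauche, I–OCH3 gauche, I–CHO gauche; 0.6 + 0.8 + 0.9 + 1.0 = 3.3 kcal/mol.
B (staggered): OCH3–OCH3 gauche, OCH3–CHO gauche, I–OH gauche, I–CHO gauche; 0.8 + 0.6 + 0.7 + 1.0 = 3.1 kcal/mol.
E(C) − E(B) = 3.3 − 3.1 = +0.2 kcal/mol.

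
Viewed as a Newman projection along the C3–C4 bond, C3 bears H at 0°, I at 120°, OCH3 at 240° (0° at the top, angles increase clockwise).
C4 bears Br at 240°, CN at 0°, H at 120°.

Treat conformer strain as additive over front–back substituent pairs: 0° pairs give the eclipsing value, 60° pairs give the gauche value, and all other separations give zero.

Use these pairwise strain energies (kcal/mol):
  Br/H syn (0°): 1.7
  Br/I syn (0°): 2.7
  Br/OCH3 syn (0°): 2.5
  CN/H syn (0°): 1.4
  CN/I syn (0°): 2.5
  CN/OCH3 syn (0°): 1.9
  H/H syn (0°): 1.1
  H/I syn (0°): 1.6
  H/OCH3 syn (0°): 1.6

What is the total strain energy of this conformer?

This conformer (eclipsed): H(0°)/CN(0°) eclipsed 1.4; I(120°)/H(120°) eclipsed 1.6; OCH3(240°)/Br(240°) eclipsed 2.5 → 5.5 kcal/mol.

5.5 kcal/mol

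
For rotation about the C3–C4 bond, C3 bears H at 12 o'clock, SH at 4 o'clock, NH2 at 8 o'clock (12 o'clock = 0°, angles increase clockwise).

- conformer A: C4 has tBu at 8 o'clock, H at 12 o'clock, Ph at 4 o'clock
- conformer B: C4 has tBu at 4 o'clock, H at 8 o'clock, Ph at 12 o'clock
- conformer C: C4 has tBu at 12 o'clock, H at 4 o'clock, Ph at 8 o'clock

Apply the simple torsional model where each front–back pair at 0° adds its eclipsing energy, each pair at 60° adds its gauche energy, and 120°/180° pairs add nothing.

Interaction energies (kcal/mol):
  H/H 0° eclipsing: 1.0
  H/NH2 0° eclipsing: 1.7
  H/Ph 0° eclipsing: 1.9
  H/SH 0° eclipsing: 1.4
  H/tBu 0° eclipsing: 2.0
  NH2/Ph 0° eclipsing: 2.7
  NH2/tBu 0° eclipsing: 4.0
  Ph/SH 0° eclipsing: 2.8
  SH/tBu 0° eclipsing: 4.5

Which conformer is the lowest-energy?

A (eclipsed): H(0°)/H(0°) eclipsed 1.0; SH(120°)/Ph(120°) eclipsed 2.8; NH2(240°)/tBu(240°) eclipsed 4.0 → 7.8 kcal/mol.
B (eclipsed): H(0°)/Ph(0°) eclipsed 1.9; SH(120°)/tBu(120°) eclipsed 4.5; NH2(240°)/H(240°) eclipsed 1.7 → 8.1 kcal/mol.
C (eclipsed): H(0°)/tBu(0°) eclipsed 2.0; SH(120°)/H(120°) eclipsed 1.4; NH2(240°)/Ph(240°) eclipsed 2.7 → 6.1 kcal/mol.
C has the lowest total (6.1 kcal/mol).

C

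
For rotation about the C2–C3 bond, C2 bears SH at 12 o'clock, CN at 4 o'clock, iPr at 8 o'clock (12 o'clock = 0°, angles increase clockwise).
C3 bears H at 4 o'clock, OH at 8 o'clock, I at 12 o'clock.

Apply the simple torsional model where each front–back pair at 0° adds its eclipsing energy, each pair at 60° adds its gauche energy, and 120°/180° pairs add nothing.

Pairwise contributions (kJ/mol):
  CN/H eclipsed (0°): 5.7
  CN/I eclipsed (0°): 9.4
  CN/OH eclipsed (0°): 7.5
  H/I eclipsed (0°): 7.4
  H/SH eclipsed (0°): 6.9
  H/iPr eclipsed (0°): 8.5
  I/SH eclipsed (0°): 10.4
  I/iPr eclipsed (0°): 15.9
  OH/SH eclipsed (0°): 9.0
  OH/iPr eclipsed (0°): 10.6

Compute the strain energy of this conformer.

This conformer (eclipsed): SH–I eclipsed, CN–H eclipsed, iPr–OH eclipsed; 10.4 + 5.7 + 10.6 = 26.7 kJ/mol.

26.7 kJ/mol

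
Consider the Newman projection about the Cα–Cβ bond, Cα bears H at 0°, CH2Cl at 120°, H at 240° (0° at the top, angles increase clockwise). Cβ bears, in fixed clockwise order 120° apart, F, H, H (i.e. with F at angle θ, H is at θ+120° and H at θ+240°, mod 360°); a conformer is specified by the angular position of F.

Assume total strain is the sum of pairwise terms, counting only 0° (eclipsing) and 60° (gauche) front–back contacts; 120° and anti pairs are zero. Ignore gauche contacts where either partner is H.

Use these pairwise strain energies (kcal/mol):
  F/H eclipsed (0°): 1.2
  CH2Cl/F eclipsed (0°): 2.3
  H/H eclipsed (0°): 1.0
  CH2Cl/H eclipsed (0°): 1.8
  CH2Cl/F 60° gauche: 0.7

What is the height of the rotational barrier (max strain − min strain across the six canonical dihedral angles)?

F at 0° (eclipsed): H(0°)/F(0°) eclipsed 1.2; CH2Cl(120°)/H(120°) eclipsed 1.8; H(240°)/H(240°) eclipsed 1.0 → 4.0 kcal/mol.
F at 60° (staggered): CH2Cl(120°)/F(60°) gauche 0.7 → 0.7 kcal/mol.
F at 120° (eclipsed): H(0°)/H(0°) eclipsed 1.0; CH2Cl(120°)/F(120°) eclipsed 2.3; H(240°)/H(240°) eclipsed 1.0 → 4.3 kcal/mol.
F at 180° (staggered): CH2Cl(120°)/F(180°) gauche 0.7 → 0.7 kcal/mol.
F at 240° (eclipsed): H(0°)/H(0°) eclipsed 1.0; CH2Cl(120°)/H(120°) eclipsed 1.8; H(240°)/F(240°) eclipsed 1.2 → 4.0 kcal/mol.
F at 300° (staggered): no non-H gauche contacts → 0.0 kcal/mol.
Max at 120° (4.3 kcal/mol), min at 300° (0.0 kcal/mol); barrier = 4.3 kcal/mol.

4.3 kcal/mol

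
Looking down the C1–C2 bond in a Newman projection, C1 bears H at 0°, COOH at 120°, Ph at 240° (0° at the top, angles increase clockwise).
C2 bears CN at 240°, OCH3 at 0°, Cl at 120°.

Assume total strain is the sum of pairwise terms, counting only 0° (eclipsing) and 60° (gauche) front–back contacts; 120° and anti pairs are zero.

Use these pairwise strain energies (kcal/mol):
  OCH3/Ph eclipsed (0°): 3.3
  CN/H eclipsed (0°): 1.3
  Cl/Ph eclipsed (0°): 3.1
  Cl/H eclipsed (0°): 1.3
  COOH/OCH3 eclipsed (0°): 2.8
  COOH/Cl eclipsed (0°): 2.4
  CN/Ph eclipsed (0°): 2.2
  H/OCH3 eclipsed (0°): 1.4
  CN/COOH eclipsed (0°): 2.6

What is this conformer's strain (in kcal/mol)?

This conformer (eclipsed): H–OCH3 eclipsed, COOH–Cl eclipsed, Ph–CN eclipsed; 1.4 + 2.4 + 2.2 = 6.0 kcal/mol.

6.0 kcal/mol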